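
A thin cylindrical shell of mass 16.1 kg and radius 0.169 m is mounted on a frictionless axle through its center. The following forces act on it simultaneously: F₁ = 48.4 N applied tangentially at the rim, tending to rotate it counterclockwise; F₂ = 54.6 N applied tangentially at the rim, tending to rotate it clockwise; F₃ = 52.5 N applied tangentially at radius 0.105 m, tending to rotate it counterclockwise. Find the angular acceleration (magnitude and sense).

α ≈ 9.71 rad/s², counterclockwise

I = MR² = (16.1)(0.169)² = 0.4598 kg·m².
Taking counterclockwise as positive: τ₁ = +(48.4)(0.169) = +8.180 N·m; τ₂ = −(54.6)(0.169) = −9.227 N·m; τ₃ = +(52.5)(0.105) = +5.513 N·m.
Net torque τ = 4.465 N·m.
α = τ/I = 4.465/0.4598 = 9.709 rad/s².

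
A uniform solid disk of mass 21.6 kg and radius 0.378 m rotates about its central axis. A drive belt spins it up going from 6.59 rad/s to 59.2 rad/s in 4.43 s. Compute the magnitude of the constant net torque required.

τ ≈ 18.3 N·m

I = ½MR² = (1/2)(21.6)(0.378)² = 1.543 kg·m².
α = Δω/Δt = (59.2 − 6.59)/4.43 = 11.88 rad/s².
τ = Iα = (1.543)(11.88) = 18.33 N·m.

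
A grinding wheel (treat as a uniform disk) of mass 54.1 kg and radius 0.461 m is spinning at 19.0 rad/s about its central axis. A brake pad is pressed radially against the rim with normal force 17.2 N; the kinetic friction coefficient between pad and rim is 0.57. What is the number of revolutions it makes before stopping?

I = ½MR² = (1/2)(54.1)(0.461)² = 5.749 kg·m².
Friction force f = μN = (0.57)(17.2) = 9.804 N at the rim; torque magnitude τ = fR = 4.520 N·m, opposing ω.
|α| = τ/I = 4.520/5.749 = 0.7862 rad/s² (deceleration).
ω² = ω₀² − 2|α|θ with ω = 0 ⇒ θ = ω₀²/(2|α|) = 229.6 rad = 36.54 rev.

≈ 36.5 revolutions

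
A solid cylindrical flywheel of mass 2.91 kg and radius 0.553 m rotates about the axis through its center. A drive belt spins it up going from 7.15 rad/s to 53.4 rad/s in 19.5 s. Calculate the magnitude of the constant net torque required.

I = ½MR² = (1/2)(2.91)(0.553)² = 0.4450 kg·m².
α = Δω/Δt = (53.4 − 7.15)/19.5 = 2.372 rad/s².
τ = Iα = (0.4450)(2.372) = 1.055 N·m.

τ ≈ 1.06 N·m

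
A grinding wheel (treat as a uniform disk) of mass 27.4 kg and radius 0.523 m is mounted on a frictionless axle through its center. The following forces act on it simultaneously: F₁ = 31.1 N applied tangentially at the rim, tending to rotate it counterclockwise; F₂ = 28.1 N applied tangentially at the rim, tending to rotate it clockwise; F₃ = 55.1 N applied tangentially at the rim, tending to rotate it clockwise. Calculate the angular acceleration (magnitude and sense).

I = ½MR² = (1/2)(27.4)(0.523)² = 3.747 kg·m².
Taking counterclockwise as positive: τ₁ = +(31.1)(0.523) = +16.27 N·m; τ₂ = −(28.1)(0.523) = −14.70 N·m; τ₃ = −(55.1)(0.523) = −28.82 N·m.
Net torque τ = -27.25 N·m.
α = τ/I = -27.25/3.747 = -7.271 rad/s².

α ≈ 7.27 rad/s², clockwise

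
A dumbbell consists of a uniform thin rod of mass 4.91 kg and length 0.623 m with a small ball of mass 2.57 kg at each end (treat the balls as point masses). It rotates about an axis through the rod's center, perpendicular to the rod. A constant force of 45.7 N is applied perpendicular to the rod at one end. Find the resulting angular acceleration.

I_rod = (1/12)ML² = (1/12)(4.91)(0.623)² = 0.1588 kg·m².
I_balls = 2·m·(L/2)² = 2(2.57)(0.3115)² = 0.4987 kg·m².
Total I = 0.6576 kg·m².
τ = F·(L/2) = (45.7)(0.311) = 14.24 N·m.
α = τ/I = 14.24/0.6576 = 21.65 rad/s².

α ≈ 21.6 rad/s²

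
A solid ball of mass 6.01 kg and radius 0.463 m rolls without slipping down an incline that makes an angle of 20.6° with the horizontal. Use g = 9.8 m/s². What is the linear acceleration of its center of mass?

Translation along the incline: Mg sinθ − f = Ma.
Rotation about the center: fR = Iα with I = (2/5)MR². No-slip gives a = αR, so f = (I/R²)a = (2/5)M a.
Substituting: Mg sinθ = (1 + 0.4000)Ma, so a = g sinθ/(1 + 0.4000) = (9.8) sin 20.6° / 1.400 = 2.463 m/s².

a ≈ 2.46 m/s²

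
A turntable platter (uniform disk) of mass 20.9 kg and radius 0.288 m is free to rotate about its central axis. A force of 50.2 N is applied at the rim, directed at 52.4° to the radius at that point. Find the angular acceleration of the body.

α ≈ 13.2 rad/s²

I = ½MR² = (1/2)(20.9)(0.288)² = 0.8668 kg·m².
Only the tangential component produces torque: τ = F R sinθ = (50.2)(0.288) sin 52.4° = 11.45 N·m.
From τ = Iα: α = 11.45/0.8668 = 13.22 rad/s².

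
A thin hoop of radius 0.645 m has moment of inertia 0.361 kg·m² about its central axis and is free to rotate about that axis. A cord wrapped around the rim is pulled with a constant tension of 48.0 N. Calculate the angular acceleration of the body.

τ = F R = (48.0)(0.645) = 30.96 N·m.
Newton's second law for rotation, τ = Iα, gives α = τ/I = 30.96/0.3610 = 85.76 rad/s².

α ≈ 85.8 rad/s²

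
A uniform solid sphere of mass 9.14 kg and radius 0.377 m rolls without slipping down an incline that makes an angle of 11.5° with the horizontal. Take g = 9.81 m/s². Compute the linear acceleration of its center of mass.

a ≈ 1.40 m/s²

Translation along the incline: Mg sinθ − f = Ma.
Rotation about the center: fR = Iα with I = (2/5)MR². No-slip gives a = αR, so f = (I/R²)a = (2/5)M a.
Substituting: Mg sinθ = (1 + 0.4000)Ma, so a = g sinθ/(1 + 0.4000) = (9.81) sin 11.5° / 1.400 = 1.397 m/s².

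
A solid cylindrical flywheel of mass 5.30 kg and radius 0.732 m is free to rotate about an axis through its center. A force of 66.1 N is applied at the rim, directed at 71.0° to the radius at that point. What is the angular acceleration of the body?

α ≈ 32.2 rad/s²

I = ½MR² = (1/2)(5.30)(0.732)² = 1.420 kg·m².
Only the tangential component produces torque: τ = F R sinθ = (66.1)(0.732) sin 71.0° = 45.75 N·m.
Newton's second law for rotation, τ = Iα, gives α = τ/I = 45.75/1.420 = 32.22 rad/s².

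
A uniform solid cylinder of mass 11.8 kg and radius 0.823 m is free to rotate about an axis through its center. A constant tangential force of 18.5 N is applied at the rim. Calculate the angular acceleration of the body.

α ≈ 3.81 rad/s²

I = ½MR² = (1/2)(11.8)(0.823)² = 3.996 kg·m².
τ = F R = (18.5)(0.823) = 15.23 N·m.
Newton's second law for rotation, τ = Iα, gives α = τ/I = 15.23/3.996 = 3.810 rad/s².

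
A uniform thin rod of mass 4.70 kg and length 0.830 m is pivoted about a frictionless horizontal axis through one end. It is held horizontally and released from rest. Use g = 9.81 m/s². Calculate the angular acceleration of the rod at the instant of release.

α ≈ 17.7 rad/s²

About the pivot, I = (1/3)ML² = (1/3)(4.70)(0.830)² = 1.079 kg·m².
The weight acts at the center, a distance L/2 = 0.4150 m from the pivot; τ = Mg(L/2) = 19.13 N·m.
α = τ/I = 19.13/1.079 = 17.73 rad/s².
(Equivalently α = (3g/(2L)) = 17.73 rad/s².)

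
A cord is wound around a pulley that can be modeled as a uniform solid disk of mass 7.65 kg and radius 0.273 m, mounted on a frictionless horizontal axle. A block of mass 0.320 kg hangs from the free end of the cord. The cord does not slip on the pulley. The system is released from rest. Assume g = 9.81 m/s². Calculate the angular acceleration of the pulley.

I = ½MR² = (1/2)(7.65)(0.273)² = 0.2851 kg·m².
Block: mg − T = ma. Pulley: TR = Iα. No-slip: a = αR, so T = (I/R²)a = 3.825·a.
Then mg = (m + 3.825)a, so a = (0.320)(9.81)/(0.320 + 3.825) = 0.7573 m/s².
α = a/R = 0.7573/0.273 = 2.774 rad/s².

α ≈ 2.77 rad/s²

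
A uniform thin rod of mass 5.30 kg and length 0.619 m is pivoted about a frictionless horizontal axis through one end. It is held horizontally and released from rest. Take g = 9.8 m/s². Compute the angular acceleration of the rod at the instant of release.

α ≈ 23.7 rad/s²

About the pivot, I = (1/3)ML² = (1/3)(5.30)(0.619)² = 0.6769 kg·m².
The weight acts at the center, a distance L/2 = 0.3095 m from the pivot; τ = Mg(L/2) = 16.08 N·m.
α = τ/I = 16.08/0.6769 = 23.75 rad/s².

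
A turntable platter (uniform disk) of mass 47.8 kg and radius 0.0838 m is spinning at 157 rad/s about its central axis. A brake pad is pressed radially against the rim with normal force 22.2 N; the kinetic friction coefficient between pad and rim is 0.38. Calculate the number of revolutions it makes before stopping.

I = ½MR² = (1/2)(47.8)(0.0838)² = 0.1678 kg·m².
Friction force f = μN = (0.38)(22.2) = 8.436 N at the rim; torque magnitude τ = fR = 0.7069 N·m, opposing ω.
|α| = τ/I = 0.7069/0.1678 = 4.212 rad/s² (deceleration).
ω² = ω₀² − 2|α|θ with ω = 0 ⇒ θ = ω₀²/(2|α|) = 2926 rad = 465.7 rev.

≈ 466 revolutions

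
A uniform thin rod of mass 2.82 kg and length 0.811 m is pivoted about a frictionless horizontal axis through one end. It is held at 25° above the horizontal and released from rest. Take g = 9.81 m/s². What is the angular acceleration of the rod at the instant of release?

α ≈ 16.4 rad/s²

About the pivot, I = (1/3)ML² = (1/3)(2.82)(0.811)² = 0.6183 kg·m².
The weight acts at the center, a distance L/2 = 0.4055 m from the pivot; τ = Mg(L/2) cos 25° = 10.17 N·m.
α = τ/I = 10.17/0.6183 = 16.44 rad/s².
(Equivalently α = (3g/(2L)) cos 25° = 16.44 rad/s².)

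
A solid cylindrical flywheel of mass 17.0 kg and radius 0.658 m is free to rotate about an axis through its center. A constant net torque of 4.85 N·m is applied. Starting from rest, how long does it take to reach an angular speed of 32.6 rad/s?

t ≈ 24.7 s

I = ½MR² = (1/2)(17.0)(0.658)² = 3.680 kg·m².
α = τ/I = 4.85/3.680 = 1.318 rad/s².
ω = αt ⇒ t = ω/α = 32.6/1.318 = 24.74 s.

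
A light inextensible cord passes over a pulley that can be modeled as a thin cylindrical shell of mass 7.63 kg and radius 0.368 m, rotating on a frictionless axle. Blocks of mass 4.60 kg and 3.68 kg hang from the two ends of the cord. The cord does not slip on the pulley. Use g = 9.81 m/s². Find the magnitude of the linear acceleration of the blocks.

a ≈ 0.567 m/s²

I = MR² = (7.63)(0.368)² = 1.033 kg·m².
Heavier block: m₁g − T₁ = m₁a. Lighter block: T₂ − m₂g = m₂a.
Pulley: (T₁ − T₂)R = Iα = I(a/R), so T₁ − T₂ = (I/R²)a = 1·M_p a = 7.630·a.
Adding the three: (m₁ − m₂)g = (m₁ + m₂ + 7.630)a, so a = (4.60 − 3.68)(9.81)/(4.60 + 3.68 + 7.630) = 0.5673 m/s².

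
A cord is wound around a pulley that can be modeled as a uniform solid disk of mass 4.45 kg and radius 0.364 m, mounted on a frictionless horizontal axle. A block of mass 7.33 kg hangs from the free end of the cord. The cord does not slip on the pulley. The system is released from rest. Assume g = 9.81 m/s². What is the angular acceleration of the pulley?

I = ½MR² = (1/2)(4.45)(0.364)² = 0.2948 kg·m².
Block: mg − T = ma. Pulley: TR = Iα. No-slip: a = αR, so T = (I/R²)a = 2.225·a.
Then mg = (m + 2.225)a, so a = (7.33)(9.81)/(7.33 + 2.225) = 7.526 m/s².
α = a/R = 7.526/0.364 = 20.67 rad/s².

α ≈ 20.7 rad/s²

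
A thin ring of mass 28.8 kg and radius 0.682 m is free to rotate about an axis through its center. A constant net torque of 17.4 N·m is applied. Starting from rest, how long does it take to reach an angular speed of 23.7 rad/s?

t ≈ 18.2 s

I = MR² = (28.8)(0.682)² = 13.40 kg·m².
α = τ/I = 17.4/13.40 = 1.299 rad/s².
ω = αt ⇒ t = ω/α = 23.7/1.299 = 18.25 s.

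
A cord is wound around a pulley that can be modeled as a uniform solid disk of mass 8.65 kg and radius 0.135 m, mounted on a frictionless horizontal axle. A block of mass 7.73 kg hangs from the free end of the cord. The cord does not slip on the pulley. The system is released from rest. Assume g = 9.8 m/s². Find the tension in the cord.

T ≈ 27.2 N

I = ½MR² = (1/2)(8.65)(0.135)² = 0.07882 kg·m².
Block: mg − T = ma. Pulley: TR = Iα. No-slip: a = αR, so T = (I/R²)a = 4.325·a.
Then mg = (m + 4.325)a, so a = (7.73)(9.8)/(7.73 + 4.325) = 6.284 m/s².
T = 4.325·a = 27.18 N.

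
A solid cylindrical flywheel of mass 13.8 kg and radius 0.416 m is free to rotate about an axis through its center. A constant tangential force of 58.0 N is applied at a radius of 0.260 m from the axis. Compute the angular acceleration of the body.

α ≈ 12.6 rad/s²

I = ½MR² = (1/2)(13.8)(0.416)² = 1.194 kg·m².
τ = F·r = (58.0)(0.260) = 15.08 N·m.
From τ = Iα: α = 15.08/1.194 = 12.63 rad/s².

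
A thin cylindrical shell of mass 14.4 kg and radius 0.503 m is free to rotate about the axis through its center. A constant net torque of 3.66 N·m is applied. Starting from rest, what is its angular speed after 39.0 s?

I = MR² = (14.4)(0.503)² = 3.643 kg·m².
α = τ/I = 3.66/3.643 = 1.005 rad/s².
ω = ω₀ + αt = 0 + (1.005)(39.0) = 39.18 rad/s.

ω ≈ 39.2 rad/s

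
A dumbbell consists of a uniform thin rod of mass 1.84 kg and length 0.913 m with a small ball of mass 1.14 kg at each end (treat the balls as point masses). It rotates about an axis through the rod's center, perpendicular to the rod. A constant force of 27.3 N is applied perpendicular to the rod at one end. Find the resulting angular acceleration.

α ≈ 20.7 rad/s²

I_rod = (1/12)ML² = (1/12)(1.84)(0.913)² = 0.1278 kg·m².
I_balls = 2·m·(L/2)² = 2(1.14)(0.4565)² = 0.4751 kg·m².
Total I = 0.6029 kg·m².
τ = F·(L/2) = (27.3)(0.457) = 12.46 N·m.
α = τ/I = 12.46/0.6029 = 20.67 rad/s².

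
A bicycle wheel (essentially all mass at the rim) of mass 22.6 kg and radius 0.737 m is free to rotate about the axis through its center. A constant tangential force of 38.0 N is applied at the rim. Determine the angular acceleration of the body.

I = MR² = (22.6)(0.737)² = 12.28 kg·m².
τ = F R = (38.0)(0.737) = 28.01 N·m.
Newton's second law for rotation, τ = Iα, gives α = τ/I = 28.01/12.28 = 2.281 rad/s².

α ≈ 2.28 rad/s²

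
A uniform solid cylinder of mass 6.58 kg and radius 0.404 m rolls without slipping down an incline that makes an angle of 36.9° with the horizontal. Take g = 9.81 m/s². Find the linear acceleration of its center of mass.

Translation along the incline: Mg sinθ − f = Ma.
Rotation about the center: fR = Iα with I = ½MR². No-slip gives a = αR, so f = (I/R²)a = (1/2)M a.
Substituting: Mg sinθ = (1 + 0.5000)Ma, so a = g sinθ/(1 + 0.5000) = (9.81) sin 36.9° / 1.500 = 3.927 m/s².

a ≈ 3.93 m/s²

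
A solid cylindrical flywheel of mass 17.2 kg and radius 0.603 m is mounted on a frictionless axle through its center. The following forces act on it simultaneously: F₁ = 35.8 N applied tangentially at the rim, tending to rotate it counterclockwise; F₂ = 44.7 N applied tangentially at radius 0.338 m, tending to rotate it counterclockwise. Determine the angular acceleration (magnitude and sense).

α ≈ 11.7 rad/s², counterclockwise

I = ½MR² = (1/2)(17.2)(0.603)² = 3.127 kg·m².
Taking counterclockwise as positive: τ₁ = +(35.8)(0.603) = +21.59 N·m; τ₂ = +(44.7)(0.338) = +15.11 N·m.
Net torque τ = 36.70 N·m.
α = τ/I = 36.70/3.127 = 11.74 rad/s².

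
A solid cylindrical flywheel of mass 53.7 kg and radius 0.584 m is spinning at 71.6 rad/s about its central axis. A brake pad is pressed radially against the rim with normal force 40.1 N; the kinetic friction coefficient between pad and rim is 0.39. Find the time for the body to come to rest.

I = ½MR² = (1/2)(53.7)(0.584)² = 9.157 kg·m².
Friction force f = μN = (0.39)(40.1) = 15.64 N at the rim; torque magnitude τ = fR = 9.133 N·m, opposing ω.
|α| = τ/I = 9.133/9.157 = 0.9974 rad/s² (deceleration).
0 = ω₀ − |α|t ⇒ t = ω₀/|α| = 71.6/0.9974 = 71.79 s.

t ≈ 71.8 s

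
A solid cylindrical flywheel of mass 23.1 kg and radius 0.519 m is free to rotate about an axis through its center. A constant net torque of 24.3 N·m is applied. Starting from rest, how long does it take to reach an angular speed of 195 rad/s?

I = ½MR² = (1/2)(23.1)(0.519)² = 3.111 kg·m².
α = τ/I = 24.3/3.111 = 7.811 rad/s².
ω = αt ⇒ t = ω/α = 195/7.811 = 24.97 s.

t ≈ 25.0 s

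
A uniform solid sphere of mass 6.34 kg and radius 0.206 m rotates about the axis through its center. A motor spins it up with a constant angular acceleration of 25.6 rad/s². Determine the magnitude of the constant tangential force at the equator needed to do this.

F ≈ 13.4 N

I = (2/5)MR² = (2/5)(6.34)(0.206)² = 0.1076 kg·m².
The required torque is τ = Iα = (0.1076)(25.60) = 2.755 N·m.
A tangential force at the equator gives τ = FR, so F = τ/R = 2.755/0.206 = 13.37 N.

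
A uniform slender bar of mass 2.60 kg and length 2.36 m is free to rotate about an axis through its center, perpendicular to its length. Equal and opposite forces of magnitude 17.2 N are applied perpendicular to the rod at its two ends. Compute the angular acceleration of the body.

α ≈ 33.6 rad/s²

I = (1/12)ML² = (1/12)(2.60)(2.36)² = 1.207 kg·m².
The couple gives τ = F·(L/2) + F·(L/2) = F L = (17.2)(2.36) = 40.59 N·m.
Newton's second law for rotation, τ = Iα, gives α = τ/I = 40.59/1.207 = 33.64 rad/s².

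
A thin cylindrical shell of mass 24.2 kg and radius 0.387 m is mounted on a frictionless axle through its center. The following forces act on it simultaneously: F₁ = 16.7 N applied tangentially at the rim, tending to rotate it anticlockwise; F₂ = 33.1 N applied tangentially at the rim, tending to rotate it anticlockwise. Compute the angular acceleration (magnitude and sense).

I = MR² = (24.2)(0.387)² = 3.624 kg·m².
Taking anticlockwise as positive: τ₁ = +(16.7)(0.387) = +6.463 N·m; τ₂ = +(33.1)(0.387) = +12.81 N·m.
Net torque τ = 19.27 N·m.
α = τ/I = 19.27/3.624 = 5.317 rad/s².

α ≈ 5.32 rad/s², anticlockwise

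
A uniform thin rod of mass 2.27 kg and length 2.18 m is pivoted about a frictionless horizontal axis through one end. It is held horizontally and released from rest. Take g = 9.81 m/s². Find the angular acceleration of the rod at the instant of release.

α ≈ 6.75 rad/s²

About the pivot, I = (1/3)ML² = (1/3)(2.27)(2.18)² = 3.596 kg·m².
The weight acts at the center, a distance L/2 = 1.090 m from the pivot; τ = Mg(L/2) = 24.27 N·m.
α = τ/I = 24.27/3.596 = 6.750 rad/s².
(Equivalently α = (3g/(2L)) = 6.750 rad/s².)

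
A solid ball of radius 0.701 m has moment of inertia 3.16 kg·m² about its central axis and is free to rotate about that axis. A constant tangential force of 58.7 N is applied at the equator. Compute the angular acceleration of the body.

α ≈ 13.0 rad/s²

τ = F R = (58.7)(0.701) = 41.15 N·m.
From τ = Iα: α = 41.15/3.160 = 13.02 rad/s².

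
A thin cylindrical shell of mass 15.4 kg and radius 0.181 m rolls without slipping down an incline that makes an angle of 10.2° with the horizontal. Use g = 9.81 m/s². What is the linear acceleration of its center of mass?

Translation along the incline: Mg sinθ − f = Ma.
Rotation about the center: fR = Iα with I = MR². No-slip gives a = αR, so f = (I/R²)a = M a.
Substituting: Mg sinθ = (1 + 1.000)Ma, so a = g sinθ/(1 + 1.000) = (9.81) sin 10.2° / 2.000 = 0.8686 m/s².

a ≈ 0.869 m/s²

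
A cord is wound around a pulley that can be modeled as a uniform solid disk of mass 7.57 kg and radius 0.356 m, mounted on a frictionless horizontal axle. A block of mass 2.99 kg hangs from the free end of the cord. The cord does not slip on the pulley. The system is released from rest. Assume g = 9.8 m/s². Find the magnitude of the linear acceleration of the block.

a ≈ 4.33 m/s²

I = ½MR² = (1/2)(7.57)(0.356)² = 0.4797 kg·m².
Block: mg − T = ma. Pulley: TR = Iα. No-slip: a = αR, so T = (I/R²)a = 3.785·a.
Then mg = (m + 3.785)a, so a = (2.99)(9.8)/(2.99 + 3.785) = 4.325 m/s².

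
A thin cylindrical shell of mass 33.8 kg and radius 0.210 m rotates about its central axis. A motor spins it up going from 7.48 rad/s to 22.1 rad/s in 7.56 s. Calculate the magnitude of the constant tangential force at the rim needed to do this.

F ≈ 13.7 N

I = MR² = (33.8)(0.210)² = 1.491 kg·m².
α = Δω/Δt = (22.1 − 7.48)/7.56 = 1.934 rad/s².
The required torque is τ = Iα = (1.491)(1.934) = 2.883 N·m.
A tangential force at the rim gives τ = FR, so F = τ/R = 2.883/0.210 = 13.73 N.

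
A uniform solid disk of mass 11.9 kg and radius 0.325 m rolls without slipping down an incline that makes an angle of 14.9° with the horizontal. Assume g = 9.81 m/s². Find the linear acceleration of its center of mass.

a ≈ 1.68 m/s²

Translation along the incline: Mg sinθ − f = Ma.
Rotation about the center: fR = Iα with I = ½MR². No-slip gives a = αR, so f = (I/R²)a = (1/2)M a.
Substituting: Mg sinθ = (1 + 0.5000)Ma, so a = g sinθ/(1 + 0.5000) = (9.81) sin 14.9° / 1.500 = 1.682 m/s².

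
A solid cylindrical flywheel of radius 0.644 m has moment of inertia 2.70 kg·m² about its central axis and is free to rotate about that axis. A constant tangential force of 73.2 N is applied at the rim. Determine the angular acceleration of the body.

α ≈ 17.5 rad/s²

τ = F R = (73.2)(0.644) = 47.14 N·m.
Newton's second law for rotation, τ = Iα, gives α = τ/I = 47.14/2.700 = 17.46 rad/s².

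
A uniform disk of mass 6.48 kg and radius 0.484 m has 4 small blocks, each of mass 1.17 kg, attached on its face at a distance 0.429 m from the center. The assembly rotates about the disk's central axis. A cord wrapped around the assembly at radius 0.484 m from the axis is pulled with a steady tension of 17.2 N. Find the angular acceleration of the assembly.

I_disk = ½MR² = ½(6.48)(0.484)² = 0.7590 kg·m².
I_blocks = 4·m·r² = 4(1.17)(0.429)² = 0.8613 kg·m².
Total I = 1.620 kg·m².
τ = F r = (17.2)(0.484) = 8.325 N·m.
α = τ/I = 8.325/1.620 = 5.138 rad/s².

α ≈ 5.14 rad/s²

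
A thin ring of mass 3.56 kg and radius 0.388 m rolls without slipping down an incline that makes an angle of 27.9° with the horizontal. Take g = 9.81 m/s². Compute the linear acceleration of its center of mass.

a ≈ 2.30 m/s²

Translation along the incline: Mg sinθ − f = Ma.
Rotation about the center: fR = Iα with I = MR². No-slip gives a = αR, so f = (I/R²)a = M a.
Substituting: Mg sinθ = (1 + 1.000)Ma, so a = g sinθ/(1 + 1.000) = (9.81) sin 27.9° / 2.000 = 2.295 m/s².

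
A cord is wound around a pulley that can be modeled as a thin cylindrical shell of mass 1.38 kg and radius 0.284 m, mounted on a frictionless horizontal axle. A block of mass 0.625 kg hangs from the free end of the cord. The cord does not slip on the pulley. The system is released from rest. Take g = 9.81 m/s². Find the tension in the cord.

I = MR² = (1.38)(0.284)² = 0.1113 kg·m².
Block: mg − T = ma. Pulley: TR = Iα. No-slip: a = αR, so T = (I/R²)a = 1.380·a.
Then mg = (m + 1.380)a, so a = (0.625)(9.81)/(0.625 + 1.380) = 3.058 m/s².
T = 1.380·a = 4.220 N.

T ≈ 4.22 N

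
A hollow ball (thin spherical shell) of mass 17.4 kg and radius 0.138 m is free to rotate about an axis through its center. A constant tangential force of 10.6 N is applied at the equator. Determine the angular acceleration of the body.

α ≈ 6.62 rad/s²

I = (2/3)MR² = (2/3)(17.4)(0.138)² = 0.2209 kg·m².
τ = F R = (10.6)(0.138) = 1.463 N·m.
From τ = Iα: α = 1.463/0.2209 = 6.622 rad/s².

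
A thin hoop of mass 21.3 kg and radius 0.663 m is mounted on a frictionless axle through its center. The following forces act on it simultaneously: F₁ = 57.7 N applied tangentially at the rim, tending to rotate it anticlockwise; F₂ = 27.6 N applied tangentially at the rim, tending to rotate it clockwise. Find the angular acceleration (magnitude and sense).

α ≈ 2.13 rad/s², anticlockwise

I = MR² = (21.3)(0.663)² = 9.363 kg·m².
Taking anticlockwise as positive: τ₁ = +(57.7)(0.663) = +38.26 N·m; τ₂ = −(27.6)(0.663) = −18.30 N·m.
Net torque τ = 19.96 N·m.
α = τ/I = 19.96/9.363 = 2.131 rad/s².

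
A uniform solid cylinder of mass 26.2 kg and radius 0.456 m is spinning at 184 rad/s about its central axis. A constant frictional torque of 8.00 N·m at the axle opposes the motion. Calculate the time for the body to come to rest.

I = ½MR² = (1/2)(26.2)(0.456)² = 2.724 kg·m².
The net torque has magnitude 8.00 N·m, opposing ω.
|α| = τ/I = 8.000/2.724 = 2.937 rad/s² (deceleration).
0 = ω₀ − |α|t ⇒ t = ω₀/|α| = 184/2.937 = 62.65 s.

t ≈ 62.7 s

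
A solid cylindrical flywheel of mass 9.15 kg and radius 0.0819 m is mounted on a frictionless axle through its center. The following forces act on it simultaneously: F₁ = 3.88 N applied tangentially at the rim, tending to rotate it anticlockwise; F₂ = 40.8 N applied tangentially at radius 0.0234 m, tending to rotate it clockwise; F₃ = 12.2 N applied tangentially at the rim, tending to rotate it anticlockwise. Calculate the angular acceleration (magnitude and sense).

I = ½MR² = (1/2)(9.15)(0.0819)² = 0.03069 kg·m².
Taking anticlockwise as positive: τ₁ = +(3.88)(0.0819) = +0.3178 N·m; τ₂ = −(40.8)(0.0234) = −0.9547 N·m; τ₃ = +(12.2)(0.0819) = +0.9992 N·m.
Net torque τ = 0.3622 N·m.
α = τ/I = 0.3622/0.03069 = 11.80 rad/s².

α ≈ 11.8 rad/s², anticlockwise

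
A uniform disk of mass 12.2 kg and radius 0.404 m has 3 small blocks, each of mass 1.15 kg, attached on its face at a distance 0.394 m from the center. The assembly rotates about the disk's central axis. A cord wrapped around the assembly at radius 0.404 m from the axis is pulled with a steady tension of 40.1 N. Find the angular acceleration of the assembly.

α ≈ 10.6 rad/s²

I_disk = ½MR² = ½(12.2)(0.404)² = 0.9956 kg·m².
I_blocks = 3·m·r² = 3(1.15)(0.394)² = 0.5356 kg·m².
Total I = 1.531 kg·m².
τ = F r = (40.1)(0.404) = 16.20 N·m.
α = τ/I = 16.20/1.531 = 10.58 rad/s².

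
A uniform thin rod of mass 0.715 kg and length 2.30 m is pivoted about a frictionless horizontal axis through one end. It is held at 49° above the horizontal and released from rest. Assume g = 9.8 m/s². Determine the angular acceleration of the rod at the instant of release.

About the pivot, I = (1/3)ML² = (1/3)(0.715)(2.30)² = 1.261 kg·m².
The weight acts at the center, a distance L/2 = 1.150 m from the pivot; τ = Mg(L/2) cos 49° = 5.287 N·m.
α = τ/I = 5.287/1.261 = 4.193 rad/s².

α ≈ 4.19 rad/s²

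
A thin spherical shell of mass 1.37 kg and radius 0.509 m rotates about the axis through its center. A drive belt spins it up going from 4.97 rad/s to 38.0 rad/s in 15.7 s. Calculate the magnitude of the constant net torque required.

τ ≈ 0.498 N·m

I = (2/3)MR² = (2/3)(1.37)(0.509)² = 0.2366 kg·m².
α = Δω/Δt = (38.0 − 4.97)/15.7 = 2.104 rad/s².
τ = Iα = (0.2366)(2.104) = 0.4978 N·m.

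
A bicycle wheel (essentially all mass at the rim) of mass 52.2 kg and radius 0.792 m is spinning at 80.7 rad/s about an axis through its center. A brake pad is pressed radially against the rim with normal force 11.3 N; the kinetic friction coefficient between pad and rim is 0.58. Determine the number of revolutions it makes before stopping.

≈ 3270 revolutions

I = MR² = (52.2)(0.792)² = 32.74 kg·m².
Friction force f = μN = (0.58)(11.3) = 6.554 N at the rim; torque magnitude τ = fR = 5.191 N·m, opposing ω.
|α| = τ/I = 5.191/32.74 = 0.1585 rad/s² (deceleration).
ω² = ω₀² − 2|α|θ with ω = 0 ⇒ θ = ω₀²/(2|α|) = 20540 rad = 3269 rev.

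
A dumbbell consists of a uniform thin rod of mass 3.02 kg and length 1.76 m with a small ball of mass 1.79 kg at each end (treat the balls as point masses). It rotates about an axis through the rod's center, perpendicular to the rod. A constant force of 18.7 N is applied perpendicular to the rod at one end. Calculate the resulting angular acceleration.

α ≈ 4.63 rad/s²

I_rod = (1/12)ML² = (1/12)(3.02)(1.76)² = 0.7796 kg·m².
I_balls = 2·m·(L/2)² = 2(1.79)(0.8800)² = 2.772 kg·m².
Total I = 3.552 kg·m².
τ = F·(L/2) = (18.7)(0.880) = 16.46 N·m.
α = τ/I = 16.46/3.552 = 4.633 rad/s².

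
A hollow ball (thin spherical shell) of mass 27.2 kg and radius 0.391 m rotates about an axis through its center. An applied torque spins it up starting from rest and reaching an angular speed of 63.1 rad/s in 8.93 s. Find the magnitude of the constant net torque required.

I = (2/3)MR² = (2/3)(27.2)(0.391)² = 2.772 kg·m².
α = Δω/Δt = (63.1 − 0)/8.93 = 7.066 rad/s².
τ = Iα = (2.772)(7.066) = 19.59 N·m.

τ ≈ 19.6 N·m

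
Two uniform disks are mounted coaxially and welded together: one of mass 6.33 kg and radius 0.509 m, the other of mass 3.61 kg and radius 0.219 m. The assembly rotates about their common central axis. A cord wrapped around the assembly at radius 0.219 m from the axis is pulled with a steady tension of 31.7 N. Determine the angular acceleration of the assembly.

I = ½M₁R₁² + ½M₂R₂² = ½(6.33)(0.509)² + ½(3.61)(0.219)² = 0.9066 kg·m².
τ = F r = (31.7)(0.219) = 6.942 N·m.
α = τ/I = 6.942/0.9066 = 7.658 rad/s².

α ≈ 7.66 rad/s²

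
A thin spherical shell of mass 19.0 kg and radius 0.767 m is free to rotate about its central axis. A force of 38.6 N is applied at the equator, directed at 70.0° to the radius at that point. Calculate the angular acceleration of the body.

I = (2/3)MR² = (2/3)(19.0)(0.767)² = 7.452 kg·m².
Only the tangential component produces torque: τ = F R sinθ = (38.6)(0.767) sin 70.0° = 27.82 N·m.
Newton's second law for rotation, τ = Iα, gives α = τ/I = 27.82/7.452 = 3.733 rad/s².

α ≈ 3.73 rad/s²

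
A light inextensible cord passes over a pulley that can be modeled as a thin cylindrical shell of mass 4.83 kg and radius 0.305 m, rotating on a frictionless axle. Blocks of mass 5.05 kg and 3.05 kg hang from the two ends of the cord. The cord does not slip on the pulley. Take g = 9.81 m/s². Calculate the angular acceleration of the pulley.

I = MR² = (4.83)(0.305)² = 0.4493 kg·m².
Heavier block: m₁g − T₁ = m₁a. Lighter block: T₂ − m₂g = m₂a.
Pulley: (T₁ − T₂)R = Iα = I(a/R), so T₁ − T₂ = (I/R²)a = 1·M_p a = 4.830·a.
Adding the three: (m₁ − m₂)g = (m₁ + m₂ + 4.830)a, so a = (5.05 − 3.05)(9.81)/(5.05 + 3.05 + 4.830) = 1.517 m/s².
α = a/R = 1.517/0.305 = 4.975 rad/s².

α ≈ 4.98 rad/s²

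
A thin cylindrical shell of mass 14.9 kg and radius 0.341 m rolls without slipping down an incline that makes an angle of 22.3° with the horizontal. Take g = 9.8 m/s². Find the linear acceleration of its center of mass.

Translation along the incline: Mg sinθ − f = Ma.
Rotation about the center: fR = Iα with I = MR². No-slip gives a = αR, so f = (I/R²)a = M a.
Substituting: Mg sinθ = (1 + 1.000)Ma, so a = g sinθ/(1 + 1.000) = (9.8) sin 22.3° / 2.000 = 1.859 m/s².

a ≈ 1.86 m/s²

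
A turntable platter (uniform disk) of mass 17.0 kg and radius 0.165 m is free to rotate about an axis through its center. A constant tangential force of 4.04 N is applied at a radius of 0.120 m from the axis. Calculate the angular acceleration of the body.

α ≈ 2.09 rad/s²

I = ½MR² = (1/2)(17.0)(0.165)² = 0.2314 kg·m².
τ = F·r = (4.04)(0.120) = 0.4848 N·m.
From τ = Iα: α = 0.4848/0.2314 = 2.095 rad/s².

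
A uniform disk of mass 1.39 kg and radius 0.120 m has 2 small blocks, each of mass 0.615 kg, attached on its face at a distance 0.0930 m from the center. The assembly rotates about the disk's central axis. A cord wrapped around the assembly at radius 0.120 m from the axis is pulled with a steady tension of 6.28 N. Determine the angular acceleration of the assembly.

I_disk = ½MR² = ½(1.39)(0.120)² = 0.01001 kg·m².
I_blocks = 2·m·r² = 2(0.615)(0.0930)² = 0.01064 kg·m².
Total I = 0.02065 kg·m².
τ = F r = (6.28)(0.120) = 0.7536 N·m.
α = τ/I = 0.7536/0.02065 = 36.50 rad/s².

α ≈ 36.5 rad/s²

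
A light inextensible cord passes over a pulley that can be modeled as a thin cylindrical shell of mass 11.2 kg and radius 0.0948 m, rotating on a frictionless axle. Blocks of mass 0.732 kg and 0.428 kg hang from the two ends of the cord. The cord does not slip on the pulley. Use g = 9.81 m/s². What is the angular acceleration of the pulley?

I = MR² = (11.2)(0.0948)² = 0.1007 kg·m².
Heavier block: m₁g − T₁ = m₁a. Lighter block: T₂ − m₂g = m₂a.
Pulley: (T₁ − T₂)R = Iα = I(a/R), so T₁ − T₂ = (I/R²)a = 1·M_p a = 11.20·a.
Adding the three: (m₁ − m₂)g = (m₁ + m₂ + 11.20)a, so a = (0.732 − 0.428)(9.81)/(0.732 + 0.428 + 11.20) = 0.2413 m/s².
α = a/R = 0.2413/0.0948 = 2.545 rad/s².

α ≈ 2.55 rad/s²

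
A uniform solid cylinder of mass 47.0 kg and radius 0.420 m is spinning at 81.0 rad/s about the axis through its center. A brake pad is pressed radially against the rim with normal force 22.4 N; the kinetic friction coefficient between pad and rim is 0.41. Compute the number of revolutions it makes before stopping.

≈ 561 revolutions

I = ½MR² = (1/2)(47.0)(0.420)² = 4.145 kg·m².
Friction force f = μN = (0.41)(22.4) = 9.184 N at the rim; torque magnitude τ = fR = 3.857 N·m, opposing ω.
|α| = τ/I = 3.857/4.145 = 0.9305 rad/s² (deceleration).
ω² = ω₀² − 2|α|θ with ω = 0 ⇒ θ = ω₀²/(2|α|) = 3526 rad = 561.1 rev.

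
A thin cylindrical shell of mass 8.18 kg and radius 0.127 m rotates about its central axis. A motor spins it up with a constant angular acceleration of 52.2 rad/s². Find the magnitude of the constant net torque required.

I = MR² = (8.18)(0.127)² = 0.1319 kg·m².
τ = Iα = (0.1319)(52.20) = 6.887 N·m.

τ ≈ 6.89 N·m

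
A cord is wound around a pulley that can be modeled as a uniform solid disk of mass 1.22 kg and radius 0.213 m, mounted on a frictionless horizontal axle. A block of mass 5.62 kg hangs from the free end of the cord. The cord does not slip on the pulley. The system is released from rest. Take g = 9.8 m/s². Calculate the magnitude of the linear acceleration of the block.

I = ½MR² = (1/2)(1.22)(0.213)² = 0.02768 kg·m².
Block: mg − T = ma. Pulley: TR = Iα. No-slip: a = αR, so T = (I/R²)a = 0.6100·a.
Then mg = (m + 0.6100)a, so a = (5.62)(9.8)/(5.62 + 0.6100) = 8.840 m/s².

a ≈ 8.84 m/s²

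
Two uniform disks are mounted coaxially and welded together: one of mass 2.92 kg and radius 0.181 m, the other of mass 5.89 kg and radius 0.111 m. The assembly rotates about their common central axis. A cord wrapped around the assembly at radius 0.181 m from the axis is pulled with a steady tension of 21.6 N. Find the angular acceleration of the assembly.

α ≈ 46.5 rad/s²

I = ½M₁R₁² + ½M₂R₂² = ½(2.92)(0.181)² + ½(5.89)(0.111)² = 0.08412 kg·m².
τ = F r = (21.6)(0.181) = 3.910 N·m.
α = τ/I = 3.910/0.08412 = 46.48 rad/s².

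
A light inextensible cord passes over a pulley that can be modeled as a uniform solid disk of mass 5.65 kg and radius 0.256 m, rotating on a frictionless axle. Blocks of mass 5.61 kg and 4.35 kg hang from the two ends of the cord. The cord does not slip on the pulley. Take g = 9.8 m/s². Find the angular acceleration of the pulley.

I = ½MR² = (1/2)(5.65)(0.256)² = 0.1851 kg·m².
Heavier block: m₁g − T₁ = m₁a. Lighter block: T₂ − m₂g = m₂a.
Pulley: (T₁ − T₂)R = Iα = I(a/R), so T₁ − T₂ = (I/R²)a = (1/2)M_p a = 2.825·a.
Adding the three: (m₁ − m₂)g = (m₁ + m₂ + 2.825)a, so a = (5.61 − 4.35)(9.8)/(5.61 + 4.35 + 2.825) = 0.9658 m/s².
α = a/R = 0.9658/0.256 = 3.773 rad/s².

α ≈ 3.77 rad/s²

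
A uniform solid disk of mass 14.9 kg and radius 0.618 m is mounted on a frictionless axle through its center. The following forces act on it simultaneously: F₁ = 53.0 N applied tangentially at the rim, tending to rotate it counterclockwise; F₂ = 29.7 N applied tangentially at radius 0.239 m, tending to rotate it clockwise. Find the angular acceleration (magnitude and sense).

I = ½MR² = (1/2)(14.9)(0.618)² = 2.845 kg·m².
Taking counterclockwise as positive: τ₁ = +(53.0)(0.618) = +32.75 N·m; τ₂ = −(29.7)(0.239) = −7.098 N·m.
Net torque τ = 25.66 N·m.
α = τ/I = 25.66/2.845 = 9.017 rad/s².

α ≈ 9.02 rad/s², counterclockwise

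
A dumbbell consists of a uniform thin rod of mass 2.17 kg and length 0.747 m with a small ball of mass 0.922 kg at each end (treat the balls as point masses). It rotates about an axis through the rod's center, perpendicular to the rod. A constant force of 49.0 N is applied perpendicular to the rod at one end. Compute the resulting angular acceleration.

α ≈ 51.1 rad/s²

I_rod = (1/12)ML² = (1/12)(2.17)(0.747)² = 0.1009 kg·m².
I_balls = 2·m·(L/2)² = 2(0.922)(0.3735)² = 0.2572 kg·m².
Total I = 0.3581 kg·m².
τ = F·(L/2) = (49.0)(0.373) = 18.30 N·m.
α = τ/I = 18.30/0.3581 = 51.10 rad/s².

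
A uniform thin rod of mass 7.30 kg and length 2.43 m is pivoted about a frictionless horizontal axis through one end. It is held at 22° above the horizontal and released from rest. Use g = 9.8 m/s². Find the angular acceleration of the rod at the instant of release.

About the pivot, I = (1/3)ML² = (1/3)(7.30)(2.43)² = 14.37 kg·m².
The weight acts at the center, a distance L/2 = 1.215 m from the pivot; τ = Mg(L/2) cos 22° = 80.59 N·m.
α = τ/I = 80.59/14.37 = 5.609 rad/s².

α ≈ 5.61 rad/s²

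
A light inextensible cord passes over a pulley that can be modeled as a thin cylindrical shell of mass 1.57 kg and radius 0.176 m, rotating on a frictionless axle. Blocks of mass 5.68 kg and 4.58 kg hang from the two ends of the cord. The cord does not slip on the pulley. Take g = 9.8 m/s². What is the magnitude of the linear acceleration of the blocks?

a ≈ 0.911 m/s²

I = MR² = (1.57)(0.176)² = 0.04863 kg·m².
Heavier block: m₁g − T₁ = m₁a. Lighter block: T₂ − m₂g = m₂a.
Pulley: (T₁ − T₂)R = Iα = I(a/R), so T₁ − T₂ = (I/R²)a = 1·M_p a = 1.570·a.
Adding the three: (m₁ − m₂)g = (m₁ + m₂ + 1.570)a, so a = (5.68 − 4.58)(9.8)/(5.68 + 4.58 + 1.570) = 0.9112 m/s².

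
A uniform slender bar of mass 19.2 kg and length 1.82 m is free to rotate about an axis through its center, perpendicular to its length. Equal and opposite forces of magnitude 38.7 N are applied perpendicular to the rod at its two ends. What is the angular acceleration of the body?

I = (1/12)ML² = (1/12)(19.2)(1.82)² = 5.300 kg·m².
The couple gives τ = F·(L/2) + F·(L/2) = F L = (38.7)(1.82) = 70.43 N·m.
Newton's second law for rotation, τ = Iα, gives α = τ/I = 70.43/5.300 = 13.29 rad/s².

α ≈ 13.3 rad/s²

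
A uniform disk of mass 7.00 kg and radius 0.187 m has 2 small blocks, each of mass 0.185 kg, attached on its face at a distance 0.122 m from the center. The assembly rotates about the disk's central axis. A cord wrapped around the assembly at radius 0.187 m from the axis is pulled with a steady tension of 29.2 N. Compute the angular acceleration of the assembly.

α ≈ 42.7 rad/s²

I_disk = ½MR² = ½(7.00)(0.187)² = 0.1224 kg·m².
I_blocks = 2·m·r² = 2(0.185)(0.122)² = 0.005507 kg·m².
Total I = 0.1279 kg·m².
τ = F r = (29.2)(0.187) = 5.460 N·m.
α = τ/I = 5.460/0.1279 = 42.69 rad/s².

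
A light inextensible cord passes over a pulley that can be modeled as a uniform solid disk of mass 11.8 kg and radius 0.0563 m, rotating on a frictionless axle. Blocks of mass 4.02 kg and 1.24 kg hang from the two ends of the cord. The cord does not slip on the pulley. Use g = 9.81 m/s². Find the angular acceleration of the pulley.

α ≈ 43.4 rad/s²

I = ½MR² = (1/2)(11.8)(0.0563)² = 0.01870 kg·m².
Heavier block: m₁g − T₁ = m₁a. Lighter block: T₂ − m₂g = m₂a.
Pulley: (T₁ − T₂)R = Iα = I(a/R), so T₁ − T₂ = (I/R²)a = (1/2)M_p a = 5.900·a.
Adding the three: (m₁ − m₂)g = (m₁ + m₂ + 5.900)a, so a = (4.02 − 1.24)(9.81)/(4.02 + 1.24 + 5.900) = 2.444 m/s².
α = a/R = 2.444/0.0563 = 43.41 rad/s².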